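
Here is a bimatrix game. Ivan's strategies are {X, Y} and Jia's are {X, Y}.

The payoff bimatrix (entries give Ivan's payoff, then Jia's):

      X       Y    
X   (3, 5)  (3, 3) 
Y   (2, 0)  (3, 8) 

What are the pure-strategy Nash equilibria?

(X, X): Ivan gets 3 ≥ 2 from Y, and Jia gets 5 ≥ 3 from Y — Nash equilibrium.
(X, Y): Jia prefers X (5 > 3) — not an equilibrium.
(Y, X): Ivan prefers X (3 > 2); Jia prefers Y (8 > 0) — not an equilibrium.
(Y, Y): Ivan gets 3 ≥ 3 from X, and Jia gets 8 ≥ 0 from X — Nash equilibrium.

(X, X) and (Y, Y)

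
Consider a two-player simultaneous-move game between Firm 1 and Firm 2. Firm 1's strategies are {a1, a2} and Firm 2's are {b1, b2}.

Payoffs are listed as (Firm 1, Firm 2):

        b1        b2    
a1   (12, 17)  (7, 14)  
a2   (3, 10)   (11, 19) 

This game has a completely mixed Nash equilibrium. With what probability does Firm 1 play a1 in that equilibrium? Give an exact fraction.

3/4

Let p be the probability that Firm 1 plays a1. In a completely mixed equilibrium, Firm 2 must be indifferent between b1 and b2.
Firm 2's expected payoff from b1 is 17p + 10(1−p); from b2 it is 14p + 19(1−p).
Setting these equal: 7p + 10 = −5p + 19, so p = 3/4.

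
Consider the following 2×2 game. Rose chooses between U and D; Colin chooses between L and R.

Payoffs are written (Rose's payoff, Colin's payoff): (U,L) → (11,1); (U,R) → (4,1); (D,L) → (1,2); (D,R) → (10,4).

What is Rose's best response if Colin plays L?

Against L, Rose earns 11 from U and 1 from D.
So U is the best response.

U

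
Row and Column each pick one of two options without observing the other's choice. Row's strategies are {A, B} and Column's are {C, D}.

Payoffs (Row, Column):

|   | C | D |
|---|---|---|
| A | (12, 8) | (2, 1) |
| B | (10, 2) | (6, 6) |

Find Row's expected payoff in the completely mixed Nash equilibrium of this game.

26/3

First find y, the probability Column plays C, from Row's indifference between A and B: 12y + 2(1−y) = 10y + 6(1−y), giving y = 2/3.
Since Row is indifferent in equilibrium, Row's expected payoff equals the payoff from either row against (2/3, 1/3). Using A: 12(2/3) + 2(1/3) = 26/3.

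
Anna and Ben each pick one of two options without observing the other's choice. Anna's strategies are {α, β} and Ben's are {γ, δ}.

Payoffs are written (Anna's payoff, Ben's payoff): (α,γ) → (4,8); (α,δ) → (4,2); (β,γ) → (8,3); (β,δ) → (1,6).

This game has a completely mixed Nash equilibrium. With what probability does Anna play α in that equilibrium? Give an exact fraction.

1/3

Let p be the probability that Anna plays α. In a completely mixed equilibrium, Ben must be indifferent between γ and δ.
Ben's expected payoff from γ is 8p + 3(1−p); from δ it is 2p + 6(1−p).
Setting these equal: 5p + 3 = −4p + 6, so p = 1/3.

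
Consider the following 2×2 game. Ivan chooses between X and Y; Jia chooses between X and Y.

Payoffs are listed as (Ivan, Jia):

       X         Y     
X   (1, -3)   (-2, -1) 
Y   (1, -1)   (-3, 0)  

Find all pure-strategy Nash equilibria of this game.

(X, Y)

(X, X): Jia prefers Y (-1 > -3) — not an equilibrium.
(X, Y): Ivan gets -2 ≥ -3 from Y, and Jia gets -1 ≥ -3 from X — Nash equilibrium.
(Y, X): Jia prefers Y (0 > -1) — not an equilibrium.
(Y, Y): Ivan prefers X (-2 > -3) — not an equilibrium.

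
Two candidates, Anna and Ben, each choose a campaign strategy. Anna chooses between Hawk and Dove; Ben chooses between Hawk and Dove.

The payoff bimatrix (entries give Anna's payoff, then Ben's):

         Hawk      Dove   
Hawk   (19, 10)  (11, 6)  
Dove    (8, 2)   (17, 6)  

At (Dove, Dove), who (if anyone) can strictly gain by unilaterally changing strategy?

Anna at (Dove, Dove) earns 17; deviating to Hawk yields 11 — not better.
Ben earns 6; deviating to Hawk yields 2 — not better.
Neither player can strictly improve; the profile is a Nash equilibrium.

Neither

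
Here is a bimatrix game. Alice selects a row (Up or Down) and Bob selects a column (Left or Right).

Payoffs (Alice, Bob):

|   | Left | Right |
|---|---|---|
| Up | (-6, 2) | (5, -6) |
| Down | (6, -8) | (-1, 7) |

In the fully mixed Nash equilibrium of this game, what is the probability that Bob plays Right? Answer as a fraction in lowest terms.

2/3

Let y be the probability that Bob plays Left. In a completely mixed equilibrium, Alice must be indifferent between Up and Down.
Alice's expected payoff from Up is −6y + 5(1−y); from Down it is 6y − (1−y).
Setting these equal: −11y + 5 = 7y − 1, so y = 1/3.
Therefore Bob plays Right with probability 1 − 1/3 = 2/3.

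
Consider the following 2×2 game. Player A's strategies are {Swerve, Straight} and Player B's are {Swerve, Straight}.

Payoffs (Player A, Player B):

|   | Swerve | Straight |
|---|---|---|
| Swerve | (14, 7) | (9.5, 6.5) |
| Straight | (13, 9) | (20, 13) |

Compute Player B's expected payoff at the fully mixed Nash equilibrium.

65/9

First find x, the probability Player A plays Swerve, from Player B's indifference between Swerve and Straight: 7x + 9(1−x) = 6.5x + 13(1−x), giving x = 8/9.
Since Player B is indifferent in equilibrium, Player B's expected payoff equals the payoff from either column against (8/9, 1/9). Using Swerve: 7(8/9) + 9(1/9) = 65/9.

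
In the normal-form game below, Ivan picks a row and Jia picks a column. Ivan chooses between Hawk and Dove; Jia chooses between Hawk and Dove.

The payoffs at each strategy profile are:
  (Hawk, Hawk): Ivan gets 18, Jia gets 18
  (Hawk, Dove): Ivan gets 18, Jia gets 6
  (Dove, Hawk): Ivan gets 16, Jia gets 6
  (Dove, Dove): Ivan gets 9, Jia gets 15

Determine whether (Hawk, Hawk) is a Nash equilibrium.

At (Hawk, Hawk), Ivan earns 18; switching to Dove would give 16, so Ivan has no profitable deviation.
Jia earns 18; switching to Dove would give 6, so Jia has no profitable deviation.
Neither player can gain by a unilateral deviation, so this profile is a Nash equilibrium.

Yes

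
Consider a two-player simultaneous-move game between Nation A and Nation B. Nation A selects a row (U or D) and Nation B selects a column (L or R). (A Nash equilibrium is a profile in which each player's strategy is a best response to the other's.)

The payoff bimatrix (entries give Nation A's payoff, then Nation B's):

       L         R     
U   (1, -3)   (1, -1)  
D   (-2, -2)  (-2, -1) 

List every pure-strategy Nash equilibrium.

(U, R)

(U, L): Nation B prefers R (-1 > -3) — not an equilibrium.
(U, R): Nation A gets 1 ≥ -2 from D, and Nation B gets -1 ≥ -3 from L — Nash equilibrium.
(D, L): Nation A prefers U (1 > -2); Nation B prefers R (-1 > -2) — not an equilibrium.
(D, R): Nation A prefers U (1 > -2) — not an equilibrium.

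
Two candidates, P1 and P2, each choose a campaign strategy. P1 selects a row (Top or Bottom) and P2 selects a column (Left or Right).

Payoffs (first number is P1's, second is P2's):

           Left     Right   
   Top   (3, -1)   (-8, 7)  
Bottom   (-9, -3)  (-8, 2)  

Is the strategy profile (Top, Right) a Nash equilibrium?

At (Top, Right), P1 earns -8; switching to Bottom would give -8, so P1 has no profitable deviation.
P2 earns 7; switching to Left would give -1, so P2 has no profitable deviation.
Neither player can gain by a unilateral deviation, so this profile is a Nash equilibrium.

Yes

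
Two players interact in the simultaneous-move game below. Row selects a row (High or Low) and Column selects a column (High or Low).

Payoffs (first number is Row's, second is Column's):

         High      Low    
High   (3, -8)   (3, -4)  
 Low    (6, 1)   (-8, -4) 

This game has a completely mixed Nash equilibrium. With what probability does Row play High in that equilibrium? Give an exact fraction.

5/9

Let x be the probability that Row plays High. In a completely mixed equilibrium, Column must be indifferent between High and Low.
Column's expected payoff from High is −8x + (1−x); from Low it is −4x − 4(1−x).
Setting these equal: −9x + 1 = -4, so x = 5/9.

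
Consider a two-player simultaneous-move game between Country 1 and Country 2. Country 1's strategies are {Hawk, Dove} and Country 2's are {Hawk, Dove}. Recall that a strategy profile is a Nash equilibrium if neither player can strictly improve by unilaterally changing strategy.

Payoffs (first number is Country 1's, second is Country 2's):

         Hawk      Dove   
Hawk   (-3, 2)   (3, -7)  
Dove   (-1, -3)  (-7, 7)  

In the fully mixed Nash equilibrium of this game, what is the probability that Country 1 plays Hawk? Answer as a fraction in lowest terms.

10/19

Let p be the probability that Country 1 plays Hawk. In a completely mixed equilibrium, Country 2 must be indifferent between Hawk and Dove.
Country 2's expected payoff from Hawk is 2p − 3(1−p); from Dove it is −7p + 7(1−p).
Setting these equal: 5p − 3 = −14p + 7, so p = 10/19.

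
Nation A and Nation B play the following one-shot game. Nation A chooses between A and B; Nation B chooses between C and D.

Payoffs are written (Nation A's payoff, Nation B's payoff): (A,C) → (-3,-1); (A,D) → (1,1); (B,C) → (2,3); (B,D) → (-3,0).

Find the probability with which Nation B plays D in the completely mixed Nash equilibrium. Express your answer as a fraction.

5/9

Let q be the probability that Nation B plays C. In a completely mixed equilibrium, Nation A must be indifferent between A and B.
Nation A's expected payoff from A is −3q + (1−q); from B it is 2q − 3(1−q).
Setting these equal: −4q + 1 = 5q − 3, so q = 4/9.
Therefore Nation B plays D with probability 1 − 4/9 = 5/9.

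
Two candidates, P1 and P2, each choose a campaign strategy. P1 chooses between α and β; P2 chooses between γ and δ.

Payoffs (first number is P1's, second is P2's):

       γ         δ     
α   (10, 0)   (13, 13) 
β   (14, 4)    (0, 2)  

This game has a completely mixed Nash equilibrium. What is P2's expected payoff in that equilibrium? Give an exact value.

52/15

First find p, the probability P1 plays α, from P2's indifference between γ and δ: 4(1−p) = 13p + 2(1−p), giving p = 2/15.
Since P2 is indifferent in equilibrium, P2's expected payoff equals the payoff from either column against (2/15, 13/15). Using γ: 4(13/15) = 52/15.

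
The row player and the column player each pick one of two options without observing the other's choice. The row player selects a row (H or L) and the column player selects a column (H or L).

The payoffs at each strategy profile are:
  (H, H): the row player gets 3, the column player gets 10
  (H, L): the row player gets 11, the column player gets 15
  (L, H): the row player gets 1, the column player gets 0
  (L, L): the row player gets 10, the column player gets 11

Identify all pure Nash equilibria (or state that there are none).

(H, H): the column player prefers L (15 > 10) — not an equilibrium.
(H, L): the row player gets 11 ≥ 10 from L, and the column player gets 15 ≥ 10 from H — Nash equilibrium.
(L, H): the row player prefers H (3 > 1); the column player prefers L (11 > 0) — not an equilibrium.
(L, L): the row player prefers H (11 > 10) — not an equilibrium.

(H, L)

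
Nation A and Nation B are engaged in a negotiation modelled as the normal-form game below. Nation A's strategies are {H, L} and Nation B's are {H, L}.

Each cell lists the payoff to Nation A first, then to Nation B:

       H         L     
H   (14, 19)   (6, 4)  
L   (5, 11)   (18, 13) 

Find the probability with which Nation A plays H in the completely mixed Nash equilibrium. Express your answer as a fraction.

Let x be the probability that Nation A plays H. In a completely mixed equilibrium, Nation B must be indifferent between H and L.
Nation B's expected payoff from H is 19x + 11(1−x); from L it is 4x + 13(1−x).
Setting these equal: 8x + 11 = −9x + 13, so x = 2/17.

2/17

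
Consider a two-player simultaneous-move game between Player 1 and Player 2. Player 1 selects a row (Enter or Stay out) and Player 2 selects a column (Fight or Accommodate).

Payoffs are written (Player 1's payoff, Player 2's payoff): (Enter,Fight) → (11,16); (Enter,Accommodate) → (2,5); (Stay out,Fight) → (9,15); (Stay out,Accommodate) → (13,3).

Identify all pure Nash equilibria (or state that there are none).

(Enter, Fight)

(Enter, Fight): Player 1 gets 11 ≥ 9 from Stay out, and Player 2 gets 16 ≥ 5 from Accommodate — Nash equilibrium.
(Enter, Accommodate): Player 1 prefers Stay out (13 > 2); Player 2 prefers Fight (16 > 5) — not an equilibrium.
(Stay out, Fight): Player 1 prefers Enter (11 > 9) — not an equilibrium.
(Stay out, Accommodate): Player 2 prefers Fight (15 > 3) — not an equilibrium.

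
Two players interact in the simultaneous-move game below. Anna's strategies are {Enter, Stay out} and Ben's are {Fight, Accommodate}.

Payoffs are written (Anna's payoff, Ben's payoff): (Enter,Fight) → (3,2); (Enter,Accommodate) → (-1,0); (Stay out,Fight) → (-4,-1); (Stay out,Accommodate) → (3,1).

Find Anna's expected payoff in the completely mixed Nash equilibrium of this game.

5/11

First find q, the probability Ben plays Fight, from Anna's indifference between Enter and Stay out: 3q − (1−q) = −4q + 3(1−q), giving q = 4/11.
Since Anna is indifferent in equilibrium, Anna's expected payoff equals the payoff from either row against (4/11, 7/11). Using Enter: 3(4/11) − (7/11) = 5/11.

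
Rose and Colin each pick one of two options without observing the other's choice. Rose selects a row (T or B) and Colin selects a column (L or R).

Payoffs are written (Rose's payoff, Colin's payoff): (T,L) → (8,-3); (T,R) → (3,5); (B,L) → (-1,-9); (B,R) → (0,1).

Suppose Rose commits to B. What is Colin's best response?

Against B, Colin earns -9 from L and 1 from R.
So R is the best response.

R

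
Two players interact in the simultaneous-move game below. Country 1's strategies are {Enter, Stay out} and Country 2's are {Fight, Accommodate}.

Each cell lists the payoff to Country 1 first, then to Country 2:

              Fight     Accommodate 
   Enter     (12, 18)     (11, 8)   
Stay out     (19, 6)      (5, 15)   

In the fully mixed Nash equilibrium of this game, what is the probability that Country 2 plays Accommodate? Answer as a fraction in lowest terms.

7/13

Let c be the probability that Country 2 plays Fight. In a completely mixed equilibrium, Country 1 must be indifferent between Enter and Stay out.
Country 1's expected payoff from Enter is 12c + 11(1−c); from Stay out it is 19c + 5(1−c).
Setting these equal: c + 11 = 14c + 5, so c = 6/13.
Therefore Country 2 plays Accommodate with probability 1 − 6/13 = 7/13.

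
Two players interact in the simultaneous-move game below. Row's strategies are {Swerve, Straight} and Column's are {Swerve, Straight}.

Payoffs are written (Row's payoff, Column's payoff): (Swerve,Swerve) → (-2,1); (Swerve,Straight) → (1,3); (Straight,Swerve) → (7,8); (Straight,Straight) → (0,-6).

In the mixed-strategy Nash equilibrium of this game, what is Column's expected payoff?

First find p, the probability Row plays Swerve, from Column's indifference between Swerve and Straight: p + 8(1−p) = 3p − 6(1−p), giving p = 7/8.
Since Column is indifferent in equilibrium, Column's expected payoff equals the payoff from either column against (7/8, 1/8). Using Swerve: (7/8) + 8(1/8) = 15/8.

15/8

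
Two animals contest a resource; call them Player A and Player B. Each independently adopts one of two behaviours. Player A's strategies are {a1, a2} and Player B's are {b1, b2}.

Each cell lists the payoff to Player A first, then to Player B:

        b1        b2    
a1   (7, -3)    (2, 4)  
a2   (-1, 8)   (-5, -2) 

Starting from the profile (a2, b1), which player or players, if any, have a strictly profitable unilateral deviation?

Player A

Player A at (a2, b1) earns -1; deviating to a1 yields 7 — a strict improvement.
Player B earns 8; deviating to b2 yields -2 — not better.
Only Player A has a strictly profitable deviation.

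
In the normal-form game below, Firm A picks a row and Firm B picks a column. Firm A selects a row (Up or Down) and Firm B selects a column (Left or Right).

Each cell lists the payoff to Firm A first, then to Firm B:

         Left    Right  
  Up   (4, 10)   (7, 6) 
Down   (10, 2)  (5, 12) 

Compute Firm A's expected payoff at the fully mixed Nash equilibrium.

First find y, the probability Firm B plays Left, from Firm A's indifference between Up and Down: 4y + 7(1−y) = 10y + 5(1−y), giving y = 1/4.
Since Firm A is indifferent in equilibrium, Firm A's expected payoff equals the payoff from either row against (1/4, 3/4). Using Up: 4(1/4) + 7(3/4) = 25/4.

25/4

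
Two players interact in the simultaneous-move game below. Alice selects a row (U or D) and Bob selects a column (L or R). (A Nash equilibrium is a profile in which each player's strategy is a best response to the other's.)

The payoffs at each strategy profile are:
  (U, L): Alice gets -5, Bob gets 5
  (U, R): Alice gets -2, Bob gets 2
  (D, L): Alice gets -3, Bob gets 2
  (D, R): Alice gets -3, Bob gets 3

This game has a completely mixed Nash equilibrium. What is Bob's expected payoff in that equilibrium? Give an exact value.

11/4

First find p, the probability Alice plays U, from Bob's indifference between L and R: 5p + 2(1−p) = 2p + 3(1−p), giving p = 1/4.
Since Bob is indifferent in equilibrium, Bob's expected payoff equals the payoff from either column against (1/4, 3/4). Using L: 5(1/4) + 2(3/4) = 11/4.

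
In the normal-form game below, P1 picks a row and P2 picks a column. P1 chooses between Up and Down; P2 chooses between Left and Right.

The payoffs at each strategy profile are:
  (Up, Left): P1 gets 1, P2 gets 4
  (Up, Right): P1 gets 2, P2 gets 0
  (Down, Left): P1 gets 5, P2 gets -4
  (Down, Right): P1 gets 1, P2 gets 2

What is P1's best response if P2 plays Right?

Against Right, P1 earns 2 from Up and 1 from Down.
So Up is the best response.

Up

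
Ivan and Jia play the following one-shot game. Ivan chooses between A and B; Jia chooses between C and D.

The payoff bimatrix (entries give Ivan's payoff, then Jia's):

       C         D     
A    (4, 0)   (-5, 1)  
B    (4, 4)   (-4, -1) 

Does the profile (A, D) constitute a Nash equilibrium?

No

At (A, D), Ivan earns -5; switching to B would give -4, so Ivan would deviate.
Jia earns 1; switching to C would give 0, so Jia has no profitable deviation.
Since at least one player can profitably deviate, this is not a Nash equilibrium.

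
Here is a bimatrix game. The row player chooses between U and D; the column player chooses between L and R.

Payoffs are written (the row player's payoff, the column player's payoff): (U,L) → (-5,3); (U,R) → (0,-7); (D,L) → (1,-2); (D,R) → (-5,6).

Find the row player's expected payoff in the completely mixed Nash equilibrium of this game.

-25/11

First find q, the probability the column player plays L, from the row player's indifference between U and D: −5q = q − 5(1−q), giving q = 5/11.
Since the row player is indifferent in equilibrium, the row player's expected payoff equals the payoff from either row against (5/11, 6/11). Using U: −5(5/11) = -25/11.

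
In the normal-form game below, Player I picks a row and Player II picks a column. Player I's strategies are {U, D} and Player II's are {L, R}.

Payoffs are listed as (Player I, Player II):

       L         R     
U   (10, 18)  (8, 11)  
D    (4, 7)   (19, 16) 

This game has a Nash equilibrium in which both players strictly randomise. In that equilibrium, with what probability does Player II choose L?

11/17

Let y be the probability that Player II plays L. In a completely mixed equilibrium, Player I must be indifferent between U and D.
Player I's expected payoff from U is 10y + 8(1−y); from D it is 4y + 19(1−y).
Setting these equal: 2y + 8 = −15y + 19, so y = 11/17.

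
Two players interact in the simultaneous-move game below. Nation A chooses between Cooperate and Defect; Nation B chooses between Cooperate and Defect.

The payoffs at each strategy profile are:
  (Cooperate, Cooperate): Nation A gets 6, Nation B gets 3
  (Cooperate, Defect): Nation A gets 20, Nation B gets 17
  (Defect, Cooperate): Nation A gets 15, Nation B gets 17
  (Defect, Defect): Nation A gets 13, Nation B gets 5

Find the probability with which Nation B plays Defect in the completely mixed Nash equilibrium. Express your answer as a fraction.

Let y be the probability that Nation B plays Cooperate. In a completely mixed equilibrium, Nation A must be indifferent between Cooperate and Defect.
Nation A's expected payoff from Cooperate is 6y + 20(1−y); from Defect it is 15y + 13(1−y).
Setting these equal: −14y + 20 = 2y + 13, so y = 7/16.
Therefore Nation B plays Defect with probability 1 − 7/16 = 9/16.

9/16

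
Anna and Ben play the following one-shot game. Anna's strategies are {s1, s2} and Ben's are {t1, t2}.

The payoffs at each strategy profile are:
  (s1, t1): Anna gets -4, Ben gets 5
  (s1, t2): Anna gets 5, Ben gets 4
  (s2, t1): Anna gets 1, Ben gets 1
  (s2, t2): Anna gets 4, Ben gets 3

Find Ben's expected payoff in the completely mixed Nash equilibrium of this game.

11/3

First find x, the probability Anna plays s1, from Ben's indifference between t1 and t2: 5x + (1−x) = 4x + 3(1−x), giving x = 2/3.
Since Ben is indifferent in equilibrium, Ben's expected payoff equals the payoff from either column against (2/3, 1/3). Using t1: 5(2/3) + (1/3) = 11/3.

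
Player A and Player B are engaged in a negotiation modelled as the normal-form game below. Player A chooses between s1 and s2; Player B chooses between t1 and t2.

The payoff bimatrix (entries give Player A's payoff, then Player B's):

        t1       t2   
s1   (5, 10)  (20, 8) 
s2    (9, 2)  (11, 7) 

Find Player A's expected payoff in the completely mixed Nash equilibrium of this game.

First find q, the probability Player B plays t1, from Player A's indifference between s1 and s2: 5q + 20(1−q) = 9q + 11(1−q), giving q = 9/13.
Since Player A is indifferent in equilibrium, Player A's expected payoff equals the payoff from either row against (9/13, 4/13). Using s1: 5(9/13) + 20(4/13) = 125/13.

125/13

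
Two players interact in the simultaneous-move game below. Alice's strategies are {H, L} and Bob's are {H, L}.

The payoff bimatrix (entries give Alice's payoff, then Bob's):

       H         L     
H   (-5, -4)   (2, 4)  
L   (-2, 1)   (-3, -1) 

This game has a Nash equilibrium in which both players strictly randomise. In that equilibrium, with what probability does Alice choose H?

Let x be the probability that Alice plays H. In a completely mixed equilibrium, Bob must be indifferent between H and L.
Bob's expected payoff from H is −4x + (1−x); from L it is 4x − (1−x).
Setting these equal: −5x + 1 = 5x − 1, so x = 1/5.

1/5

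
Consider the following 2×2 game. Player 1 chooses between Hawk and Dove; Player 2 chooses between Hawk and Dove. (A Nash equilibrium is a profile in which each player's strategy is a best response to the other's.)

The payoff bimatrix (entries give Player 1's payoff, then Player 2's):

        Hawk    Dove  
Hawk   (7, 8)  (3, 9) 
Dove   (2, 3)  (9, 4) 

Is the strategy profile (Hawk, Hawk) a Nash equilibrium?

No

At (Hawk, Hawk), Player 1 earns 7; switching to Dove would give 2, so Player 1 has no profitable deviation.
Player 2 earns 8; switching to Dove would give 9, so Player 2 would deviate.
Since at least one player can profitably deviate, this is not a Nash equilibrium.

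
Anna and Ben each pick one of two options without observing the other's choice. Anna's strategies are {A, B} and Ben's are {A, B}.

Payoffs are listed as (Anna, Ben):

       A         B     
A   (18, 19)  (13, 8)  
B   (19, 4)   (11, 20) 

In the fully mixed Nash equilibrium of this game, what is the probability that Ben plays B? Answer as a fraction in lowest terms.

Let q be the probability that Ben plays A. In a completely mixed equilibrium, Anna must be indifferent between A and B.
Anna's expected payoff from A is 18q + 13(1−q); from B it is 19q + 11(1−q).
Setting these equal: 5q + 13 = 8q + 11, so q = 2/3.
Therefore Ben plays B with probability 1 − 2/3 = 1/3.

1/3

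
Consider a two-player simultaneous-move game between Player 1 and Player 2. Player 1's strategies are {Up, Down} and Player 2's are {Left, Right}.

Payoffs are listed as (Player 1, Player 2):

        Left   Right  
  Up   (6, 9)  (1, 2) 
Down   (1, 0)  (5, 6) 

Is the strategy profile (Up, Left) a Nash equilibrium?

At (Up, Left), Player 1 earns 6; switching to Down would give 1, so Player 1 has no profitable deviation.
Player 2 earns 9; switching to Right would give 2, so Player 2 has no profitable deviation.
Neither player can gain by a unilateral deviation, so this profile is a Nash equilibrium.

Yes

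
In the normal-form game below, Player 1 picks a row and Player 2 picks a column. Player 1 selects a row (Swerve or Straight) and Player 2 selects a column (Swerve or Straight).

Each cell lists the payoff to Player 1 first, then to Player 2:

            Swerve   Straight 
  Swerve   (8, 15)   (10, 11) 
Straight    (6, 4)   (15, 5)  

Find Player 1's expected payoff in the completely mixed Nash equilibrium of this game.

First find q, the probability Player 2 plays Swerve, from Player 1's indifference between Swerve and Straight: 8q + 10(1−q) = 6q + 15(1−q), giving q = 5/7.
Since Player 1 is indifferent in equilibrium, Player 1's expected payoff equals the payoff from either row against (5/7, 2/7). Using Swerve: 8(5/7) + 10(2/7) = 60/7.

60/7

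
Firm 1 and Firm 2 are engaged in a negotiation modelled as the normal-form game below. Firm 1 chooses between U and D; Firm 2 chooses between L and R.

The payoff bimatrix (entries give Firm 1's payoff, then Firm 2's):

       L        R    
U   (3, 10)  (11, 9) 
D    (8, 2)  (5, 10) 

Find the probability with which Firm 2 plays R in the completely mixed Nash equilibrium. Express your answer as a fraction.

5/11

Let y be the probability that Firm 2 plays L. In a completely mixed equilibrium, Firm 1 must be indifferent between U and D.
Firm 1's expected payoff from U is 3y + 11(1−y); from D it is 8y + 5(1−y).
Setting these equal: −8y + 11 = 3y + 5, so y = 6/11.
Therefore Firm 2 plays R with probability 1 − 6/11 = 5/11.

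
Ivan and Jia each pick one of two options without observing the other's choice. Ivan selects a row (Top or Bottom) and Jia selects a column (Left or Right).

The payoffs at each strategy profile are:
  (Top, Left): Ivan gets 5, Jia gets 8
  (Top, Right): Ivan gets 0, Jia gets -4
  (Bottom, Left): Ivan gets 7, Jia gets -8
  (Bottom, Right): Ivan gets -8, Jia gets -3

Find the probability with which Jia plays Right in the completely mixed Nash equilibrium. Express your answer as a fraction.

1/5

Let c be the probability that Jia plays Left. In a completely mixed equilibrium, Ivan must be indifferent between Top and Bottom.
Ivan's expected payoff from Top is 5c; from Bottom it is 7c − 8(1−c).
Setting these equal: 5c = 15c − 8, so c = 4/5.
Therefore Jia plays Right with probability 1 − 4/5 = 1/5.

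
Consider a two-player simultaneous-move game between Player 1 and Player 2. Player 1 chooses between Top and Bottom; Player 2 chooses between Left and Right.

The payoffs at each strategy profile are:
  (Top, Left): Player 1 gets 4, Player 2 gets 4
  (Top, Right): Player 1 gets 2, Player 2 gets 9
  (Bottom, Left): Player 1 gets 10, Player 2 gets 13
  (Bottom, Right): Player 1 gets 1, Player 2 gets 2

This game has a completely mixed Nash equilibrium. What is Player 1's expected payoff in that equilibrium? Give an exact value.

16/7

First find q, the probability Player 2 plays Left, from Player 1's indifference between Top and Bottom: 4q + 2(1−q) = 10q + (1−q), giving q = 1/7.
Since Player 1 is indifferent in equilibrium, Player 1's expected payoff equals the payoff from either row against (1/7, 6/7). Using Top: 4(1/7) + 2(6/7) = 16/7.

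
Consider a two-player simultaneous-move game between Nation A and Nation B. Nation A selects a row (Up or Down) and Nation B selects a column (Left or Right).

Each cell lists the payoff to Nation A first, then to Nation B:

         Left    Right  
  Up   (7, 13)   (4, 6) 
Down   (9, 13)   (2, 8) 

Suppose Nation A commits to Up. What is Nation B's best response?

Left

Against Up, Nation B earns 13 from Left and 6 from Right.
So Left is the best response.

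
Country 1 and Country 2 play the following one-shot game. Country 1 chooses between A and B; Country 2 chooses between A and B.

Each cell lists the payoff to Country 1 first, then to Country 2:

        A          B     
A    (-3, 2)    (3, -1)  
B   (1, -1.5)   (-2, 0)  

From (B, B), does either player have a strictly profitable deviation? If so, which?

Country 1 at (B, B) earns -2; deviating to A yields 3 — a strict improvement.
Country 2 earns 0; deviating to A yields -1.5 — not better.
Only Country 1 has a strictly profitable deviation.

Country 1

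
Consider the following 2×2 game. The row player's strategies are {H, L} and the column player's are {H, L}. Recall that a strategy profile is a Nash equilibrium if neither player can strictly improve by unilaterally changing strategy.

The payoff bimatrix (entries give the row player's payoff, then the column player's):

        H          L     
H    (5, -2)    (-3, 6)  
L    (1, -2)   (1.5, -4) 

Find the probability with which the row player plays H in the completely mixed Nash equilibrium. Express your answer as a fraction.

Let x be the probability that the row player plays H. In a completely mixed equilibrium, the column player must be indifferent between H and L.
The column player's expected payoff from H is −2x − 2(1−x); from L it is 6x − 4(1−x).
Setting these equal: -2 = 10x − 4, so x = 1/5.

1/5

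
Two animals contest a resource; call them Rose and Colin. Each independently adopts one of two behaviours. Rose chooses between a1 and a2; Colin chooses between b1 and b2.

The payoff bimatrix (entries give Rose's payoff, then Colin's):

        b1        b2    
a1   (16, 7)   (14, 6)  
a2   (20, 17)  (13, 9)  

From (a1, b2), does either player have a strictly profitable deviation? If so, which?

Colin

Rose at (a1, b2) earns 14; deviating to a2 yields 13 — not better.
Colin earns 6; deviating to b1 yields 7 — a strict improvement.
Only Colin has a strictly profitable deviation.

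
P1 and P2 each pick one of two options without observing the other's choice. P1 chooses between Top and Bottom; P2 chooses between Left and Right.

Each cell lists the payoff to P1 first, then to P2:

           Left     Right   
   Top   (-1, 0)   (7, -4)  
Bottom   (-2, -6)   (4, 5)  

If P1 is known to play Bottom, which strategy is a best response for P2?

Right

Against Bottom, P2 earns -6 from Left and 5 from Right.
So Right is the best response.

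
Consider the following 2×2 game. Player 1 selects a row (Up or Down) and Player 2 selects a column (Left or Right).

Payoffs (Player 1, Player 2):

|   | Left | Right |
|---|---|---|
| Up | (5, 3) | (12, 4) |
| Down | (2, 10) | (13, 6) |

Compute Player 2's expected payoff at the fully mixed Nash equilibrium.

22/5

First find p, the probability Player 1 plays Up, from Player 2's indifference between Left and Right: 3p + 10(1−p) = 4p + 6(1−p), giving p = 4/5.
Since Player 2 is indifferent in equilibrium, Player 2's expected payoff equals the payoff from either column against (4/5, 1/5). Using Left: 3(4/5) + 10(1/5) = 22/5.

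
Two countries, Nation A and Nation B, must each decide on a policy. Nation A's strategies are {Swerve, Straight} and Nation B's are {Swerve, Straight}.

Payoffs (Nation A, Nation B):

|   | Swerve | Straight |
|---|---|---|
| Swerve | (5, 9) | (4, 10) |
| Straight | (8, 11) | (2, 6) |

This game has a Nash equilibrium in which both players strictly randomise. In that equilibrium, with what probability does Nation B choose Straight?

3/5

Let q be the probability that Nation B plays Swerve. In a completely mixed equilibrium, Nation A must be indifferent between Swerve and Straight.
Nation A's expected payoff from Swerve is 5q + 4(1−q); from Straight it is 8q + 2(1−q).
Setting these equal: q + 4 = 6q + 2, so q = 2/5.
Therefore Nation B plays Straight with probability 1 − 2/5 = 3/5.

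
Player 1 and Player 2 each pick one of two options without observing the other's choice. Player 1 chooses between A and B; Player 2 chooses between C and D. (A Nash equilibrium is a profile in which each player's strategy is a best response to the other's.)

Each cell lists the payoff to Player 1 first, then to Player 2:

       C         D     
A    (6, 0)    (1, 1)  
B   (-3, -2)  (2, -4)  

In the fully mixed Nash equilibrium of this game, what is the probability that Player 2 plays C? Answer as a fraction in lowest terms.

Let y be the probability that Player 2 plays C. In a completely mixed equilibrium, Player 1 must be indifferent between A and B.
Player 1's expected payoff from A is 6y + (1−y); from B it is −3y + 2(1−y).
Setting these equal: 5y + 1 = −5y + 2, so y = 1/10.

1/10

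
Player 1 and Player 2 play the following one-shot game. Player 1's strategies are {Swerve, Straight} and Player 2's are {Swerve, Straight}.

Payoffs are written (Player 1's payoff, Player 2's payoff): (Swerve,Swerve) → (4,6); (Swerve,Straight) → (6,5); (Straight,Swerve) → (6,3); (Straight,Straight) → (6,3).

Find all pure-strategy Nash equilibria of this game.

(Straight, Swerve) and (Straight, Straight)

(Swerve, Swerve): Player 1 prefers Straight (6 > 4) — not an equilibrium.
(Swerve, Straight): Player 2 prefers Swerve (6 > 5) — not an equilibrium.
(Straight, Swerve): Player 1 gets 6 ≥ 4 from Swerve, and Player 2 gets 3 ≥ 3 from Straight — Nash equilibrium.
(Straight, Straight): Player 1 gets 6 ≥ 6 from Swerve, and Player 2 gets 3 ≥ 3 from Swerve — Nash equilibrium.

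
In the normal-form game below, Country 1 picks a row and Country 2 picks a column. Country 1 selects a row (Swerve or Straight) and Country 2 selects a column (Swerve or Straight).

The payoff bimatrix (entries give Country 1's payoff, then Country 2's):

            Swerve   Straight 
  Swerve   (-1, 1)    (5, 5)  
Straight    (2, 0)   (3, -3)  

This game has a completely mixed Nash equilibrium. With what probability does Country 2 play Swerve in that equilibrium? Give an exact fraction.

Let y be the probability that Country 2 plays Swerve. In a completely mixed equilibrium, Country 1 must be indifferent between Swerve and Straight.
Country 1's expected payoff from Swerve is −y + 5(1−y); from Straight it is 2y + 3(1−y).
Setting these equal: −6y + 5 = −y + 3, so y = 2/5.

2/5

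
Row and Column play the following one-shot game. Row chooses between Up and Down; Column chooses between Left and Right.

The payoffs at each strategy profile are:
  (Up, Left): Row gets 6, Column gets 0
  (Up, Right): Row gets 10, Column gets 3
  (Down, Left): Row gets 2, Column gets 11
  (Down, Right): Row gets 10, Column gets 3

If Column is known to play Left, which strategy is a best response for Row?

Against Left, Row earns 6 from Up and 2 from Down.
So Up is the best response.

Up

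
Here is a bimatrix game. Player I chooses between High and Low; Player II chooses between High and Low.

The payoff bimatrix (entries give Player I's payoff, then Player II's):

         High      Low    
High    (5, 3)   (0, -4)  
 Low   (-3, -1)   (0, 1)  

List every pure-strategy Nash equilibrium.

(High, High) and (Low, Low)

(High, High): Player I gets 5 ≥ -3 from Low, and Player II gets 3 ≥ -4 from Low — Nash equilibrium.
(High, Low): Player II prefers High (3 > -4) — not an equilibrium.
(Low, High): Player I prefers High (5 > -3); Player II prefers Low (1 > -1) — not an equilibrium.
(Low, Low): Player I gets 0 ≥ 0 from High, and Player II gets 1 ≥ -1 from High — Nash equilibrium.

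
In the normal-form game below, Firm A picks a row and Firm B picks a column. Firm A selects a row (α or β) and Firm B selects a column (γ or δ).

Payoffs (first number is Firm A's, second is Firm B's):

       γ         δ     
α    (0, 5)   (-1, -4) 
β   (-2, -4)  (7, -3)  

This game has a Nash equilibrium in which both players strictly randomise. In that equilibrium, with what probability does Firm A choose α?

Let x be the probability that Firm A plays α. In a completely mixed equilibrium, Firm B must be indifferent between γ and δ.
Firm B's expected payoff from γ is 5x − 4(1−x); from δ it is −4x − 3(1−x).
Setting these equal: 9x − 4 = −x − 3, so x = 1/10.

1/10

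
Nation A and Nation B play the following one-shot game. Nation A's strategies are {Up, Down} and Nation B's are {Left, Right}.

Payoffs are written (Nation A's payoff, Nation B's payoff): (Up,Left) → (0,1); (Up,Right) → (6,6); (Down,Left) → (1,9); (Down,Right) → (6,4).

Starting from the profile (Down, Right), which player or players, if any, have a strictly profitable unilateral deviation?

Nation B

Nation A at (Down, Right) earns 6; deviating to Up yields 6 — not better.
Nation B earns 4; deviating to Left yields 9 — a strict improvement.
Only Nation B has a strictly profitable deviation.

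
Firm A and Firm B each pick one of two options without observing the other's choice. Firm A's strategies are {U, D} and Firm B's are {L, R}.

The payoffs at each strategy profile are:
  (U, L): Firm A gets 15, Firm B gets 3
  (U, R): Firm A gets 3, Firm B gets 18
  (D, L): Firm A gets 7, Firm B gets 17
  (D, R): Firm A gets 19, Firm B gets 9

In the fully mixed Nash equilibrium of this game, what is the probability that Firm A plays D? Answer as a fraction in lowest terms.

Let p be the probability that Firm A plays U. In a completely mixed equilibrium, Firm B must be indifferent between L and R.
Firm B's expected payoff from L is 3p + 17(1−p); from R it is 18p + 9(1−p).
Setting these equal: −14p + 17 = 9p + 9, so p = 8/23.
Therefore Firm A plays D with probability 1 − 8/23 = 15/23.

15/23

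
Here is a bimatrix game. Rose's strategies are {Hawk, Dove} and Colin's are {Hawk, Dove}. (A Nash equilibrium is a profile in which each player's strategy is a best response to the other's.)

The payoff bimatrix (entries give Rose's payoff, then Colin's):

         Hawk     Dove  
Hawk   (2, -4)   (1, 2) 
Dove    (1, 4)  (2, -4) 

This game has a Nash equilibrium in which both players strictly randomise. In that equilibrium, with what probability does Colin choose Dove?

1/2

Let q be the probability that Colin plays Hawk. In a completely mixed equilibrium, Rose must be indifferent between Hawk and Dove.
Rose's expected payoff from Hawk is 2q + (1−q); from Dove it is q + 2(1−q).
Setting these equal: q + 1 = −q + 2, so q = 1/2.
Therefore Colin plays Dove with probability 1 − 1/2 = 1/2.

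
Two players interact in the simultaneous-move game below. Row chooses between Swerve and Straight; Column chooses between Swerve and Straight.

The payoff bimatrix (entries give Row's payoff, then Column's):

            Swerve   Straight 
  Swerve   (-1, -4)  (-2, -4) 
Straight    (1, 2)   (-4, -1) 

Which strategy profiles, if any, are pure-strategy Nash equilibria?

(Swerve, Swerve): Row prefers Straight (1 > -1) — not an equilibrium.
(Swerve, Straight): Row gets -2 ≥ -4 from Straight, and Column gets -4 ≥ -4 from Swerve — Nash equilibrium.
(Straight, Swerve): Row gets 1 ≥ -1 from Swerve, and Column gets 2 ≥ -1 from Straight — Nash equilibrium.
(Straight, Straight): Row prefers Swerve (-2 > -4); Column prefers Swerve (2 > -1) — not an equilibrium.

(Swerve, Straight) and (Straight, Swerve)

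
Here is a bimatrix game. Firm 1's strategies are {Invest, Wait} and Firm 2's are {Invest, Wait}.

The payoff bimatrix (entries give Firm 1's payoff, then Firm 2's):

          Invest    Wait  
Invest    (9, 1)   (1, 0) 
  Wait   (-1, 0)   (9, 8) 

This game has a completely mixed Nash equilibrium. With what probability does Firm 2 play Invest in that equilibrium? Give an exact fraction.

Let y be the probability that Firm 2 plays Invest. In a completely mixed equilibrium, Firm 1 must be indifferent between Invest and Wait.
Firm 1's expected payoff from Invest is 9y + (1−y); from Wait it is −y + 9(1−y).
Setting these equal: 8y + 1 = −10y + 9, so y = 4/9.

4/9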